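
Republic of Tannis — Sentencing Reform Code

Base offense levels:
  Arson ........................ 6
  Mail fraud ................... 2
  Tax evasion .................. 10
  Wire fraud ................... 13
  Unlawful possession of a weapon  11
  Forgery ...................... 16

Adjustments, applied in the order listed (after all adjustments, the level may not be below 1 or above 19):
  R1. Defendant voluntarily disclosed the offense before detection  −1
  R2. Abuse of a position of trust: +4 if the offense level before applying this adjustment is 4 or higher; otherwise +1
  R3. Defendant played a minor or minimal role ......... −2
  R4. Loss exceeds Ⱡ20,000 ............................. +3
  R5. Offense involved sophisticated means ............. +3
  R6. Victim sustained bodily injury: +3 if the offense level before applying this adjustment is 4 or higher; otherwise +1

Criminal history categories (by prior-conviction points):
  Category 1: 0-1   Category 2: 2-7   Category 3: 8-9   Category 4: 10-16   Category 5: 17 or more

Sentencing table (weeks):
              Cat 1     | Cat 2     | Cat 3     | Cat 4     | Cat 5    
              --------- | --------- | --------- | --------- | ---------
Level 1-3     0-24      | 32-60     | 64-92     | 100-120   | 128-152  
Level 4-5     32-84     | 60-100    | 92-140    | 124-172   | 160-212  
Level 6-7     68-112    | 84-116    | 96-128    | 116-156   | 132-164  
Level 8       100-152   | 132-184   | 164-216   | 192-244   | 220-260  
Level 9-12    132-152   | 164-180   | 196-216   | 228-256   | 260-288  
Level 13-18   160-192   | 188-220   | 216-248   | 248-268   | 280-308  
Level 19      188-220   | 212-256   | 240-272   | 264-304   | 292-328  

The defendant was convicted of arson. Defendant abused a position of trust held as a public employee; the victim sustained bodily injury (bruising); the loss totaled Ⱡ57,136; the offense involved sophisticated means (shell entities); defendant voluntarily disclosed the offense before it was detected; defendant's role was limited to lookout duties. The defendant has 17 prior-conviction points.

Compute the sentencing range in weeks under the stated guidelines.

280-308 weeks

Base offense level for arson: 6.
R1 applies: 6 − 1 = 5.
R2 applies (level before this adjustment is 5 ≥ 4, so +4): 5 + 4 = 9.
R3 applies: 9 − 2 = 7.
R4 applies: 7 + 3 = 10.
R5 applies: 10 + 3 = 13.
R6 applies (level before this adjustment is 13 ≥ 4, so +3): 13 + 3 = 16.
Final offense level: 16.
Criminal history: 17 prior points → Category 5 (17+).
Level 16 falls in the 13-18 band.
Grid: Level 13-18 × Category 5 = 280-308 weeks.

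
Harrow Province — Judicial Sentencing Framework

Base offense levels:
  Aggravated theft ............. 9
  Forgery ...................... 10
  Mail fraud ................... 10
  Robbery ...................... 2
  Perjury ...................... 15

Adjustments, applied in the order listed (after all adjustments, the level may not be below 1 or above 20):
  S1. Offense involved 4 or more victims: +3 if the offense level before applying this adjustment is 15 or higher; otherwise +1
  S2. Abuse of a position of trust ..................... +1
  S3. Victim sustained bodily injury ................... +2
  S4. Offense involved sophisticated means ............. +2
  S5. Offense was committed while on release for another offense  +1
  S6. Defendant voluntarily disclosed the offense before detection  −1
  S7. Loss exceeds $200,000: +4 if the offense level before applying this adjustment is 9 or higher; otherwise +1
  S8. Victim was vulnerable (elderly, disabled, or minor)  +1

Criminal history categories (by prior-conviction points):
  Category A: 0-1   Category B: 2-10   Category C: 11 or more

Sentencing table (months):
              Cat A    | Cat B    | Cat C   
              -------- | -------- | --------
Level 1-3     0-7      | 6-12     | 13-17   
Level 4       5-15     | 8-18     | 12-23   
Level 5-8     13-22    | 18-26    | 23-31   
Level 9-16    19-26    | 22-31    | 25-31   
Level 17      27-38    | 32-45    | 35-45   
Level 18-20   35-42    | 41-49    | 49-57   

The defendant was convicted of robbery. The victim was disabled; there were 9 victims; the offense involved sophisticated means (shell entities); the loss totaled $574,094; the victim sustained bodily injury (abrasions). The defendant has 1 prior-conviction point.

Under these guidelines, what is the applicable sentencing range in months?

19-26 months

Base offense level for robbery: 2.
S1 applies (level before this adjustment is 2 < 15, so +1): 2 + 1 = 3.
S3 applies: 3 + 2 = 5.
S4 applies: 5 + 2 = 7.
S7 applies (level before this adjustment is 7 < 9, so +1): 7 + 1 = 8.
S8 applies: 8 + 1 = 9.
Final offense level: 9.
Criminal history: 1 prior point → Category A (0-1).
Level 9 falls in the 9-16 band.
Grid: Level 9-16 × Category A = 19-26 months.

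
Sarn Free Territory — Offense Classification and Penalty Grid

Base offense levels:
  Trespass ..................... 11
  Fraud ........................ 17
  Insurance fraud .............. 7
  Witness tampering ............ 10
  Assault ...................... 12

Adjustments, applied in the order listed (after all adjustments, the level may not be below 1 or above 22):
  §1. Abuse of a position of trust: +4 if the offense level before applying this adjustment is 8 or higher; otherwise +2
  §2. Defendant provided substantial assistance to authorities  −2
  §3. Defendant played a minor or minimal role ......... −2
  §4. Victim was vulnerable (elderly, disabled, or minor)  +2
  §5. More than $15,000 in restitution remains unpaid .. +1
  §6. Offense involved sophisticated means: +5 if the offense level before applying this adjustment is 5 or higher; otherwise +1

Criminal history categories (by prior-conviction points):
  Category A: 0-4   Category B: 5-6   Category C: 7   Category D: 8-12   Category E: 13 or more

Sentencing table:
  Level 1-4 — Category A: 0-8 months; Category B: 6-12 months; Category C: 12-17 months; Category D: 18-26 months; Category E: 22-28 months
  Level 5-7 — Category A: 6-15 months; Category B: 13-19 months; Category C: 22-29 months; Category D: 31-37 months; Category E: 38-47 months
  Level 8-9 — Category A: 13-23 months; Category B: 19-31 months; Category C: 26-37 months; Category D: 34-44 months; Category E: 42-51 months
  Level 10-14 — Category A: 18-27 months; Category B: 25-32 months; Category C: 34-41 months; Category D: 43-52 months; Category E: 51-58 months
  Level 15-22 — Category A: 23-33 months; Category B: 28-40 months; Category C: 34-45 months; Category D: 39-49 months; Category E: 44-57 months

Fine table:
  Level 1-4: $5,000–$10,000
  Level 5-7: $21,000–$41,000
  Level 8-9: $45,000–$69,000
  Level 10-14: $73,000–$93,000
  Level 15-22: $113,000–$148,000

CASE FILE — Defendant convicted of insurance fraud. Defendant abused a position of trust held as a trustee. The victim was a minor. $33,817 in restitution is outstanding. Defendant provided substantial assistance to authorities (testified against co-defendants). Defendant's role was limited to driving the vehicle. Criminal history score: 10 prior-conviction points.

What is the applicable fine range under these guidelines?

$45,000–$69,000

Base offense level for insurance fraud: 7.
§1 applies (level before this adjustment is 7 < 8, so +2): 7 + 2 = 9.
§2 applies: 9 − 2 = 7.
§3 applies: 7 − 2 = 5.
§4 applies: 5 + 2 = 7.
§5 applies: 7 + 1 = 8.
§6 does not apply.
Final offense level: 8.
Level 8 falls in the 8-9 band.
Fine table: Level 8-9 → $45,000–$69,000.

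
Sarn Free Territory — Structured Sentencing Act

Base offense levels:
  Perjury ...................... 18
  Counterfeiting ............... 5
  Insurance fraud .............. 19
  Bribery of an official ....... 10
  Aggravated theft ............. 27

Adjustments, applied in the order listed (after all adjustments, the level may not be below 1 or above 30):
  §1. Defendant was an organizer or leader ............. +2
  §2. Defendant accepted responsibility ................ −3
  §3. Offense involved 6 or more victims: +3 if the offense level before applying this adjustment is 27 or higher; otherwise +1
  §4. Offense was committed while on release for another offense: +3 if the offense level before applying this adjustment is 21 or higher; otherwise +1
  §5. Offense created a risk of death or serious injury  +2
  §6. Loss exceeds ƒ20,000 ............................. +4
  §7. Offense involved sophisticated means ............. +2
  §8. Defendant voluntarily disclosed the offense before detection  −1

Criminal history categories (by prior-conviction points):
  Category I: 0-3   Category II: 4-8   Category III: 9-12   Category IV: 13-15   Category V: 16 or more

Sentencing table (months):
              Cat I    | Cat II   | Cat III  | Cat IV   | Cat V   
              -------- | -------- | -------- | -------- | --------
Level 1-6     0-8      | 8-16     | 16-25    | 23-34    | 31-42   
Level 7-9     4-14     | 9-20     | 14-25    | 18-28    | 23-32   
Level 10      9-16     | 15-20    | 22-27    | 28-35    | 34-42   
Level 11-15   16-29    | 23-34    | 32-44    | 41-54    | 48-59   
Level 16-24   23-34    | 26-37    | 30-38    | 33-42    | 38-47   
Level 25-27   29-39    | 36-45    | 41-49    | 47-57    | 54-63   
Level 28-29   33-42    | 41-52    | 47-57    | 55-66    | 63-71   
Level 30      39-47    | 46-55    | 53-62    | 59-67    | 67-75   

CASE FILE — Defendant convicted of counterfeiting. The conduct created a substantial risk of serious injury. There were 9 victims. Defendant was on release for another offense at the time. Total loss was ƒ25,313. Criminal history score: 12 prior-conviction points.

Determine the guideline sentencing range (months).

Base offense level for counterfeiting: 5.
§2 does not apply.
§3 applies (level before this adjustment is 5 < 27, so +1): 5 + 1 = 6.
§4 applies (level before this adjustment is 6 < 21, so +1): 6 + 1 = 7.
§5 applies: 7 + 2 = 9.
§6 applies: 9 + 4 = 13.
§8 does not apply.
Final offense level: 13.
Criminal history: 12 prior points → Category III (9-12).
Level 13 falls in the 11-15 band.
Grid: Level 11-15 × Category III = 32-44 months.

32-44 months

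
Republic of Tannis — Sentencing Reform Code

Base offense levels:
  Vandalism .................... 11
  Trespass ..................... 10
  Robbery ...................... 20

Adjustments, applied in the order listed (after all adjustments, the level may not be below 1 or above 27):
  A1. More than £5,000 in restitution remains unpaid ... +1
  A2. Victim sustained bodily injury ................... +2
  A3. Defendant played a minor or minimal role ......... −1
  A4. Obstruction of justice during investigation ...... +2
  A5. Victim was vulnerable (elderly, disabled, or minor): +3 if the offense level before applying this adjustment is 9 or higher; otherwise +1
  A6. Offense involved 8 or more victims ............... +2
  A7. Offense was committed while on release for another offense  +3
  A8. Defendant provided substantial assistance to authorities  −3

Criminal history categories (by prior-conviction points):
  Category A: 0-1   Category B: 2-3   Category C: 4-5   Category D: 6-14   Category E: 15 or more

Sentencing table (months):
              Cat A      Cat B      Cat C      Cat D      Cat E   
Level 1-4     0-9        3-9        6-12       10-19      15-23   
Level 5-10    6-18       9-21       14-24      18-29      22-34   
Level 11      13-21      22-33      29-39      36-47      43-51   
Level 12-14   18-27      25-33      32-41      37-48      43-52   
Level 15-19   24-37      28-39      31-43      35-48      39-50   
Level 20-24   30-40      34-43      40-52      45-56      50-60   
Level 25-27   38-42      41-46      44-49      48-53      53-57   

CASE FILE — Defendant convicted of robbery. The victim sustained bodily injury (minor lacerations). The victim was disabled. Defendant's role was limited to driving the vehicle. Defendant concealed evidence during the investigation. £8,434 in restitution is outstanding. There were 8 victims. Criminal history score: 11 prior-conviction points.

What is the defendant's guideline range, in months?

48-53 months

Base offense level for robbery: 20.
A1 applies: 20 + 1 = 21.
A2 applies: 21 + 2 = 23.
A3 applies: 23 − 1 = 22.
A4 applies: 22 + 2 = 24.
A5 applies (level before this adjustment is 24 ≥ 9, so +3): 24 + 3 = 27.
A6 applies: 27 + 2 = 29.
A7 does not apply.
A8 does not apply.
Level 29 exceeds the maximum of 27; capped at 27.
Final offense level: 27.
Criminal history: 11 prior points → Category D (6-14).
Level 27 falls in the 25-27 band.
Grid: Level 25-27 × Category D = 48-53 months.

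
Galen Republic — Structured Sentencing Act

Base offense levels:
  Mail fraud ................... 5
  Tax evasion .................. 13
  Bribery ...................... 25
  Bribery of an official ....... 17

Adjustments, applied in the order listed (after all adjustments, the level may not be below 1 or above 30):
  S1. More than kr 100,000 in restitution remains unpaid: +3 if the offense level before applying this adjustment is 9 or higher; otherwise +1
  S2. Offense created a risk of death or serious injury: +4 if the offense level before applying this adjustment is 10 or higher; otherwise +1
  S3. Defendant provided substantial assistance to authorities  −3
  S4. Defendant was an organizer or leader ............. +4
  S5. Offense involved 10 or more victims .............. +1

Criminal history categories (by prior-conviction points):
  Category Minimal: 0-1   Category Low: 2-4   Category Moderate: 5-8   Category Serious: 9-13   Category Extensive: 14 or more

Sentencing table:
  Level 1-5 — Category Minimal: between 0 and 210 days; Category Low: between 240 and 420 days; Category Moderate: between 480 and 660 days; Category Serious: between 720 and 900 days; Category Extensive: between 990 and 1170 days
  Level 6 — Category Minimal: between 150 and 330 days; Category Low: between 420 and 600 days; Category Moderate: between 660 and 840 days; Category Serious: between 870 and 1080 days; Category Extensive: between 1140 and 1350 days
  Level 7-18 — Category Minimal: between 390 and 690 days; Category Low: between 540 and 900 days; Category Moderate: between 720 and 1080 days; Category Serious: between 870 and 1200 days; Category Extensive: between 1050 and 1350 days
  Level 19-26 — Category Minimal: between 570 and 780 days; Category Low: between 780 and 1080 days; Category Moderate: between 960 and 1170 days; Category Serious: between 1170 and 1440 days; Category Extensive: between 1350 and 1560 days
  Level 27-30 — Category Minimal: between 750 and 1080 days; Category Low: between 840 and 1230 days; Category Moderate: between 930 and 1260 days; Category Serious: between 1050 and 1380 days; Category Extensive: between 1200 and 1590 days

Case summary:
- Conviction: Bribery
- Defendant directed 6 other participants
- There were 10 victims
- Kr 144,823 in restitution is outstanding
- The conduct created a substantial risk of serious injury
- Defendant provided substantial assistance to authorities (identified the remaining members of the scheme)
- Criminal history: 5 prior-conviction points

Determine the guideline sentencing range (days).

Base offense level for bribery: 25.
S1 applies (level before this adjustment is 25 ≥ 9, so +3): 25 + 3 = 28.
S2 applies (level before this adjustment is 28 ≥ 10, so +4): 28 + 4 = 32.
S3 applies: 32 − 3 = 29.
S4 applies: 29 + 4 = 33.
S5 applies: 33 + 1 = 34.
Level 34 exceeds the maximum of 30; capped at 30.
Final offense level: 30.
Criminal history: 5 prior points → Category Moderate (5-8).
Level 30 falls in the 27-30 band.
Grid: Level 27-30 × Category Moderate = 930-1260 days.

930-1260 days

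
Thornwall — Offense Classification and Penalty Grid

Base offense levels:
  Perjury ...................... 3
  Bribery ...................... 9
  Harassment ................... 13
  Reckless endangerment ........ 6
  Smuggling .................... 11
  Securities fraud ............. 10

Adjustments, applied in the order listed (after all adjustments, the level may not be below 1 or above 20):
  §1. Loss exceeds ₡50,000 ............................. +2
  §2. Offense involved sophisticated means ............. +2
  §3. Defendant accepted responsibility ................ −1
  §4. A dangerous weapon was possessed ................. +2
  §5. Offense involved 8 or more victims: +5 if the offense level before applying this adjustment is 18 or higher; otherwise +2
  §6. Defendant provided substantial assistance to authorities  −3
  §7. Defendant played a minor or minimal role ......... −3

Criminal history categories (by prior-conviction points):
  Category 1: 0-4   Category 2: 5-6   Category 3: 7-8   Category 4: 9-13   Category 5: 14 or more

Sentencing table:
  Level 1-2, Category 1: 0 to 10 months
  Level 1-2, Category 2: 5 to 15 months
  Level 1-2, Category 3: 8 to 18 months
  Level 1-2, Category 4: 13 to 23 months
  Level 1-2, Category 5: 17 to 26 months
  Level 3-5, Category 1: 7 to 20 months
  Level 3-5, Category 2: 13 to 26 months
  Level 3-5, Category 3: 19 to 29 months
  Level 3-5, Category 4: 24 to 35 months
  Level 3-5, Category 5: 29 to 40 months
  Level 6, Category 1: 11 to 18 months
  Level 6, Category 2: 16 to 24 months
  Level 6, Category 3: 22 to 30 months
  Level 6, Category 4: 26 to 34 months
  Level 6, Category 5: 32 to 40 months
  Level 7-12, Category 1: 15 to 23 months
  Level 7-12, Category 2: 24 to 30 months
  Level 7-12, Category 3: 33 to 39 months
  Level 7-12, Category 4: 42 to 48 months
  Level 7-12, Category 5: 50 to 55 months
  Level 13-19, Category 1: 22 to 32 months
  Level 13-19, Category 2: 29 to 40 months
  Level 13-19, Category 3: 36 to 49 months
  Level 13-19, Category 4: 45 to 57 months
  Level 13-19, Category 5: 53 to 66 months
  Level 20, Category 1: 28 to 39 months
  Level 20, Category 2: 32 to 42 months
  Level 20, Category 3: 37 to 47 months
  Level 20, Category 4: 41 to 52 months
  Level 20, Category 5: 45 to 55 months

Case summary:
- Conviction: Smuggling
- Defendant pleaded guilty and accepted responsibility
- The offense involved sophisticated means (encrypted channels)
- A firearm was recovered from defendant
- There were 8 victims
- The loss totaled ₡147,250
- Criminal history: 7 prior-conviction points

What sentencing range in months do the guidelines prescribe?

Base offense level for smuggling: 11.
§1 applies: 11 + 2 = 13.
§2 applies: 13 + 2 = 15.
§3 applies: 15 − 1 = 14.
§4 applies: 14 + 2 = 16.
§5 applies (level before this adjustment is 16 < 18, so +2): 16 + 2 = 18.
§6 does not apply.
Final offense level: 18.
Criminal history: 7 prior points → Category 3 (7-8).
Level 18 falls in the 13-19 band.
Grid: Level 13-19 × Category 3 = 36-49 months.

36-49 months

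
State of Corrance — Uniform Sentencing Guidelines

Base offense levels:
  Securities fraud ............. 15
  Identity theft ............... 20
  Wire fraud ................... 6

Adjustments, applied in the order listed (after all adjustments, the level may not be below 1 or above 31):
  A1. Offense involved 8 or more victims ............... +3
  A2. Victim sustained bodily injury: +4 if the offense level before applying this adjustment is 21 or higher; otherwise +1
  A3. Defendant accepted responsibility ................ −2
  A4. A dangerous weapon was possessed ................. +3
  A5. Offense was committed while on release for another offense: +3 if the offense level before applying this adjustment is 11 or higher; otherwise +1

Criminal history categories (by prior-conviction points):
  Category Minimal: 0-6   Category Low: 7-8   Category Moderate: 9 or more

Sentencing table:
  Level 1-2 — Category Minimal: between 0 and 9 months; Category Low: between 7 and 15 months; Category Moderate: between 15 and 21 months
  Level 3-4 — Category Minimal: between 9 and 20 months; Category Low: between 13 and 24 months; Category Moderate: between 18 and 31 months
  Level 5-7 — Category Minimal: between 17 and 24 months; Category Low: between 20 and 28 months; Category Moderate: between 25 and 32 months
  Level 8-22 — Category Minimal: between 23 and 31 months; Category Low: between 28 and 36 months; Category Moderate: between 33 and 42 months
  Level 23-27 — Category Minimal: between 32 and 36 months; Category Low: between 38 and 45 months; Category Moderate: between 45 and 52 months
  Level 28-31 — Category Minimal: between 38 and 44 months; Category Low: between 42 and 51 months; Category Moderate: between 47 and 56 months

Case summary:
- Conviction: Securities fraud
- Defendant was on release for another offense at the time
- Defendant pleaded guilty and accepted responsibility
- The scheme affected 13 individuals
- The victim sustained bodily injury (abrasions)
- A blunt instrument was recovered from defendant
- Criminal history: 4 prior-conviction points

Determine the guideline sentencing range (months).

Base offense level for securities fraud: 15.
A1 applies: 15 + 3 = 18.
A2 applies (level before this adjustment is 18 < 21, so +1): 18 + 1 = 19.
A3 applies: 19 − 2 = 17.
A4 applies: 17 + 3 = 20.
A5 applies (level before this adjustment is 20 ≥ 11, so +3): 20 + 3 = 23.
Final offense level: 23.
Criminal history: 4 prior points → Category Minimal (0-6).
Level 23 falls in the 23-27 band.
Grid: Level 23-27 × Category Minimal = 32-36 months.

32-36 months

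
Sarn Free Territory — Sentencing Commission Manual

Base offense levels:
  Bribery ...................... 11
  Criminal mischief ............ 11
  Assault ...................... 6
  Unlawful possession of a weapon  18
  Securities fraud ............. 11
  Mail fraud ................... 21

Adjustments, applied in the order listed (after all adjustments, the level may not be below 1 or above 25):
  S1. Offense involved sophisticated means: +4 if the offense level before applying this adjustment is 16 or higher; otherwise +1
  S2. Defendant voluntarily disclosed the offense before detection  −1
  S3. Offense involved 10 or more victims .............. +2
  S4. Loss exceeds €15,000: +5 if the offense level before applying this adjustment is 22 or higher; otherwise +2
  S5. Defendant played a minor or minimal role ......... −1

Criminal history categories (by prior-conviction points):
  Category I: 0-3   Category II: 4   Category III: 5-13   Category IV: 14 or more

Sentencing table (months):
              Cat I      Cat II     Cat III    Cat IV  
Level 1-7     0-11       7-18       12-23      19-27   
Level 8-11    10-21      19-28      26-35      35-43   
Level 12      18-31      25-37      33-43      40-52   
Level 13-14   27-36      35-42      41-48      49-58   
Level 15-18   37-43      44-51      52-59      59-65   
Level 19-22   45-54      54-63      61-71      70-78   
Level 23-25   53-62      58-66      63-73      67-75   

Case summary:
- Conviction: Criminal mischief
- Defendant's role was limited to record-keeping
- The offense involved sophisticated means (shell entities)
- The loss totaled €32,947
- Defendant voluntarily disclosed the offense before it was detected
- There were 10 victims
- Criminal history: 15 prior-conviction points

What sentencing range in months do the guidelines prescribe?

Base offense level for criminal mischief: 11.
S1 applies (level before this adjustment is 11 < 16, so +1): 11 + 1 = 12.
S2 applies: 12 − 1 = 11.
S3 applies: 11 + 2 = 13.
S4 applies (level before this adjustment is 13 < 22, so +2): 13 + 2 = 15.
S5 applies: 15 − 1 = 14.
Final offense level: 14.
Criminal history: 15 prior points → Category IV (14+).
Level 14 falls in the 13-14 band.
Grid: Level 13-14 × Category IV = 49-58 months.

49-58 months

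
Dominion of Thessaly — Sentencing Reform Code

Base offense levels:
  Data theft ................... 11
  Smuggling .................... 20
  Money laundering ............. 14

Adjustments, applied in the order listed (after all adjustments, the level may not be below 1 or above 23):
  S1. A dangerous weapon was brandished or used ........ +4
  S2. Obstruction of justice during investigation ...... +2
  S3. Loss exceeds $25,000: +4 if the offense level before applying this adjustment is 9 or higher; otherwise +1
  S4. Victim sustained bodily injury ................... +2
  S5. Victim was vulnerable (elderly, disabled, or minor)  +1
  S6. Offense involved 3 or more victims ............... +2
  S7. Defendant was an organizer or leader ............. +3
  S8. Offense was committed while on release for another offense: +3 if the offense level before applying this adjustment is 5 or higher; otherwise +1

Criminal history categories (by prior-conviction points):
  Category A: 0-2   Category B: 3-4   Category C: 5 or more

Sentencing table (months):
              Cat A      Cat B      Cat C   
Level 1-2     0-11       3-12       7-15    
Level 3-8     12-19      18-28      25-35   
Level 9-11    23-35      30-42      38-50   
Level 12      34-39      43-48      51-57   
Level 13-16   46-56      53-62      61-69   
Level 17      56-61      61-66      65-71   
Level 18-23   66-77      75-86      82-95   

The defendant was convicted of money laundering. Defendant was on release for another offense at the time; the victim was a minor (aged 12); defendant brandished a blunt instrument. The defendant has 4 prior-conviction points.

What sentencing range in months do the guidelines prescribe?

Base offense level for money laundering: 14.
S1 applies: 14 + 4 = 18.
S2 does not apply.
S3 does not apply.
S4 does not apply.
S5 applies: 18 + 1 = 19.
S6 does not apply.
S7 does not apply.
S8 applies (level before this adjustment is 19 ≥ 5, so +3): 19 + 3 = 22.
Final offense level: 22.
Criminal history: 4 prior points → Category B (3-4).
Level 22 falls in the 18-23 band.
Grid: Level 18-23 × Category B = 75-86 months.

75-86 months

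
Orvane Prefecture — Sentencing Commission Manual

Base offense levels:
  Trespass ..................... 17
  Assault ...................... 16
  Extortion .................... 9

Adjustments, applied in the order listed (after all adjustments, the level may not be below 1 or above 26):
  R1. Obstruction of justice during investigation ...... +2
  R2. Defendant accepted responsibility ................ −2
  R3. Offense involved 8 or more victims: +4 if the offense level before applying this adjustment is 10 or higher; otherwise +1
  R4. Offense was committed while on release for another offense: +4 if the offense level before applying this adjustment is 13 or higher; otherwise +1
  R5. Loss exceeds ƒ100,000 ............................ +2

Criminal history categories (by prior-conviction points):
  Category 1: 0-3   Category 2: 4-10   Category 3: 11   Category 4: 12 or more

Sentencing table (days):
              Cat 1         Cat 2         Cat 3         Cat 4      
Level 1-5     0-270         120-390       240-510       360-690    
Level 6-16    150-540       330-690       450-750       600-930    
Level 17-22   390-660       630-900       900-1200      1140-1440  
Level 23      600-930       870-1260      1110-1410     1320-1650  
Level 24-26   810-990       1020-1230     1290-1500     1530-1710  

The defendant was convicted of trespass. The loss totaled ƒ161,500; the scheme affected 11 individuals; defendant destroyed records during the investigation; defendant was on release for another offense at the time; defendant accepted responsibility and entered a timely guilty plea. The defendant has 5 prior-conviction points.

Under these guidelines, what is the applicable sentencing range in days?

Base offense level for trespass: 17.
R1 applies: 17 + 2 = 19.
R2 applies: 19 − 2 = 17.
R3 applies (level before this adjustment is 17 ≥ 10, so +4): 17 + 4 = 21.
R4 applies (level before this adjustment is 21 ≥ 13, so +4): 21 + 4 = 25.
R5 applies: 25 + 2 = 27.
Level 27 exceeds the maximum of 26; capped at 26.
Final offense level: 26.
Criminal history: 5 prior points → Category 2 (4-10).
Level 26 falls in the 24-26 band.
Grid: Level 24-26 × Category 2 = 1020-1230 days.

1020-1230 days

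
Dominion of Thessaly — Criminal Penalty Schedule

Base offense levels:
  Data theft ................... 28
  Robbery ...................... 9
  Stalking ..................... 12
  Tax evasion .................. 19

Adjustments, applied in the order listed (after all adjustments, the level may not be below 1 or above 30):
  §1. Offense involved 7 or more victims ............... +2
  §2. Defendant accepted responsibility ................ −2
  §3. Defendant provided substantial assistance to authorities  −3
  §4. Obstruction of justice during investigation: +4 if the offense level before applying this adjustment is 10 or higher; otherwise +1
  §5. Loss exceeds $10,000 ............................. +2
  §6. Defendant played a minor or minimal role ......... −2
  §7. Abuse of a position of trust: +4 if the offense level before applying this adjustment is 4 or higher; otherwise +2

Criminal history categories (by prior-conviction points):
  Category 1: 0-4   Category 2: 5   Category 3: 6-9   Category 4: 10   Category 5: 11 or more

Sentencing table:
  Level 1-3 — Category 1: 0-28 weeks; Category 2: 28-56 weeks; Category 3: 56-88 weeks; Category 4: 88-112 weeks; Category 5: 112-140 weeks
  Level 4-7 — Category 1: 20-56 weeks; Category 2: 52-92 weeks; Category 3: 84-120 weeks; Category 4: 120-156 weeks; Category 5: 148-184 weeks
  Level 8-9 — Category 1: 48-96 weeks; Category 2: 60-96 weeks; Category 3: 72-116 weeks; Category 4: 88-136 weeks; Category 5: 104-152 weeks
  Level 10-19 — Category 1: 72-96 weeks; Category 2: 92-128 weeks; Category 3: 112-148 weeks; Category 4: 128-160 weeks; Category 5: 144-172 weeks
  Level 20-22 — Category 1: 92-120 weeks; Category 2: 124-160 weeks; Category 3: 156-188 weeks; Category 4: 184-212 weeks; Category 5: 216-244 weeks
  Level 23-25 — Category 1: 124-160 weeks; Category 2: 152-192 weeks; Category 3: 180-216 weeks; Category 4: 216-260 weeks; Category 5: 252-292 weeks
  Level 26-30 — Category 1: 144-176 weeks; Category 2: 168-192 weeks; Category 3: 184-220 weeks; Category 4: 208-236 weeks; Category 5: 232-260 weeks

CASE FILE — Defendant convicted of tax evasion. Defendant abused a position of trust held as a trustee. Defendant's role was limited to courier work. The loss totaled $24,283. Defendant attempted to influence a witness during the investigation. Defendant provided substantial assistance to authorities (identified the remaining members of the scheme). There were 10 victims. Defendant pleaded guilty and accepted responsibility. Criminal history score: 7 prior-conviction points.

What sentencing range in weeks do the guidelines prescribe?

Base offense level for tax evasion: 19.
§1 applies: 19 + 2 = 21.
§2 applies: 21 − 2 = 19.
§3 applies: 19 − 3 = 16.
§4 applies (level before this adjustment is 16 ≥ 10, so +4): 16 + 4 = 20.
§5 applies: 20 + 2 = 22.
§6 applies: 22 − 2 = 20.
§7 applies (level before this adjustment is 20 ≥ 4, so +4): 20 + 4 = 24.
Final offense level: 24.
Criminal history: 7 prior points → Category 3 (6-9).
Level 24 falls in the 23-25 band.
Grid: Level 23-25 × Category 3 = 180-216 weeks.

180-216 weeks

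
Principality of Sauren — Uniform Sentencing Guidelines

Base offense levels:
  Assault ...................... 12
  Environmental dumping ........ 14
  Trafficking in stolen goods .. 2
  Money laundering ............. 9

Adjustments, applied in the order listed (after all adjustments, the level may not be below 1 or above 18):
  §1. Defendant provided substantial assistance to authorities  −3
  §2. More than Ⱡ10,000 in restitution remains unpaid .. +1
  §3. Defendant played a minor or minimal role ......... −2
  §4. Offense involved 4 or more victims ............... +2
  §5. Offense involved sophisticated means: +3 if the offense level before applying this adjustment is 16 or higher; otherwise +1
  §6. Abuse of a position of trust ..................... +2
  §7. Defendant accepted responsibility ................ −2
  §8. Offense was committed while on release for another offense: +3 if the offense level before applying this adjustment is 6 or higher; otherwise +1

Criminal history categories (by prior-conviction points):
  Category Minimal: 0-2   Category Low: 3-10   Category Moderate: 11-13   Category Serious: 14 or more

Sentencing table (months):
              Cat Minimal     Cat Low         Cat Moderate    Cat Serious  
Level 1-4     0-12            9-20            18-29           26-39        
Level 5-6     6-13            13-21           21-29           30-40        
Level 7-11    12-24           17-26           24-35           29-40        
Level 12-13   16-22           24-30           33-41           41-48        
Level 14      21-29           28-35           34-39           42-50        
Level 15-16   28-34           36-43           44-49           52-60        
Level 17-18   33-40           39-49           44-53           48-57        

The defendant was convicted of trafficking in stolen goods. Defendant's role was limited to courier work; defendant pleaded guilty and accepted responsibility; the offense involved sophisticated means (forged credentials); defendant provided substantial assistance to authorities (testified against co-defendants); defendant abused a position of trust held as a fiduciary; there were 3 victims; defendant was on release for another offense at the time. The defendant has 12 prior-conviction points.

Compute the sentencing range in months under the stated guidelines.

18-29 months

Base offense level for trafficking in stolen goods: 2.
§1 applies: 2 − 3 = -1.
§2 does not apply.
§3 applies: -1 − 2 = -3.
§4 does not apply.
§5 applies (level before this adjustment is -3 < 16, so +1): -3 + 1 = -2.
§6 applies: -2 + 2 = 0.
§7 applies: 0 − 2 = -2.
§8 applies (level before this adjustment is -2 < 6, so +1): -2 + 1 = -1.
Level -1 is below the minimum of 1; floored at 1.
Final offense level: 1.
Criminal history: 12 prior points → Category Moderate (11-13).
Level 1 falls in the 1-4 band.
Grid: Level 1-4 × Category Moderate = 18-29 months.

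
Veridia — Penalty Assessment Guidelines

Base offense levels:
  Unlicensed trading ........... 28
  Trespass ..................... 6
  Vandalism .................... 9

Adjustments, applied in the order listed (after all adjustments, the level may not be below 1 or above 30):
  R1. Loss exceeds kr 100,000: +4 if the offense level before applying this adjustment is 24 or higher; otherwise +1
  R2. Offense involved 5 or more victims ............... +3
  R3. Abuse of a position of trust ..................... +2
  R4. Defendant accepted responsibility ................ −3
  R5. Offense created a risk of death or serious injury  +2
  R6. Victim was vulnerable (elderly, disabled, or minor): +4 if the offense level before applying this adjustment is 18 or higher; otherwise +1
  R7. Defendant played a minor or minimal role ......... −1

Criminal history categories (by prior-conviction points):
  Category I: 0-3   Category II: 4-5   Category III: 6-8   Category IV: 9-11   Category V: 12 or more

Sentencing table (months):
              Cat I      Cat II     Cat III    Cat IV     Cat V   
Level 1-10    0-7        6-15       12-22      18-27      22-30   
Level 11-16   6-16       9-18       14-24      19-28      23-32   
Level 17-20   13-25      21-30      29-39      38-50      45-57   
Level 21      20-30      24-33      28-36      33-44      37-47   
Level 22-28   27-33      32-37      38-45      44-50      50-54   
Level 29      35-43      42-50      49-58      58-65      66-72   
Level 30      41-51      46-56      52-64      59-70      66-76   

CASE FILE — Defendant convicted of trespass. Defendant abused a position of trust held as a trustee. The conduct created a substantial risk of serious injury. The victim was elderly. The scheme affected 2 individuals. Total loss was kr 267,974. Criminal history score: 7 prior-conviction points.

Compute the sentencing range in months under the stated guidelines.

14-24 months

Base offense level for trespass: 6.
R1 applies (level before this adjustment is 6 < 24, so +1): 6 + 1 = 7.
R2 does not apply.
R3 applies: 7 + 2 = 9.
R4 does not apply.
R5 applies: 9 + 2 = 11.
R6 applies (level before this adjustment is 11 < 18, so +1): 11 + 1 = 12.
R7 does not apply.
Final offense level: 12.
Criminal history: 7 prior points → Category III (6-8).
Level 12 falls in the 11-16 band.
Grid: Level 11-16 × Category III = 14-24 months.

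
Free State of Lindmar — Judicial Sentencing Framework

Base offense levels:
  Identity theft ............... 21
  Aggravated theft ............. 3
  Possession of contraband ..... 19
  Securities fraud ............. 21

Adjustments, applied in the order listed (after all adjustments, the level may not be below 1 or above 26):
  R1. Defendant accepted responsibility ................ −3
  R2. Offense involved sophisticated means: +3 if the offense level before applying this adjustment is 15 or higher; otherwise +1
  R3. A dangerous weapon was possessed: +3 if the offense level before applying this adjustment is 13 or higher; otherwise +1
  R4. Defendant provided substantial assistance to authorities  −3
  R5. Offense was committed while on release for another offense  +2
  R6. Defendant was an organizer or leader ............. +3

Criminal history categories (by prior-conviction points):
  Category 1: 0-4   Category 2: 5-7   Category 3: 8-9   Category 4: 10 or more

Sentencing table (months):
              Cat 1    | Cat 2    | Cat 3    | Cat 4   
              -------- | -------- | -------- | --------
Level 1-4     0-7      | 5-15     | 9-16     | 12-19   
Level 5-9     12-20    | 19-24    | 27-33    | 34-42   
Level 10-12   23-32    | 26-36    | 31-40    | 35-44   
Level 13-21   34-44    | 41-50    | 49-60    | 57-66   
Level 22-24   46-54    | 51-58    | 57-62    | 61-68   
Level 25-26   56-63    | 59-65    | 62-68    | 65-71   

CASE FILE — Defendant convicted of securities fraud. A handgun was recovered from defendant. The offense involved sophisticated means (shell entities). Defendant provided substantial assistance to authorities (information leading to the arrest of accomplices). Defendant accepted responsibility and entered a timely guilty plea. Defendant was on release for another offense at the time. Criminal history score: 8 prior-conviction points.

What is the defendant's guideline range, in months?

Base offense level for securities fraud: 21.
R1 applies: 21 − 3 = 18.
R2 applies (level before this adjustment is 18 ≥ 15, so +3): 18 + 3 = 21.
R3 applies (level before this adjustment is 21 ≥ 13, so +3): 21 + 3 = 24.
R4 applies: 24 − 3 = 21.
R5 applies: 21 + 2 = 23.
Final offense level: 23.
Criminal history: 8 prior points → Category 3 (8-9).
Level 23 falls in the 22-24 band.
Grid: Level 22-24 × Category 3 = 57-62 months.

57-62 months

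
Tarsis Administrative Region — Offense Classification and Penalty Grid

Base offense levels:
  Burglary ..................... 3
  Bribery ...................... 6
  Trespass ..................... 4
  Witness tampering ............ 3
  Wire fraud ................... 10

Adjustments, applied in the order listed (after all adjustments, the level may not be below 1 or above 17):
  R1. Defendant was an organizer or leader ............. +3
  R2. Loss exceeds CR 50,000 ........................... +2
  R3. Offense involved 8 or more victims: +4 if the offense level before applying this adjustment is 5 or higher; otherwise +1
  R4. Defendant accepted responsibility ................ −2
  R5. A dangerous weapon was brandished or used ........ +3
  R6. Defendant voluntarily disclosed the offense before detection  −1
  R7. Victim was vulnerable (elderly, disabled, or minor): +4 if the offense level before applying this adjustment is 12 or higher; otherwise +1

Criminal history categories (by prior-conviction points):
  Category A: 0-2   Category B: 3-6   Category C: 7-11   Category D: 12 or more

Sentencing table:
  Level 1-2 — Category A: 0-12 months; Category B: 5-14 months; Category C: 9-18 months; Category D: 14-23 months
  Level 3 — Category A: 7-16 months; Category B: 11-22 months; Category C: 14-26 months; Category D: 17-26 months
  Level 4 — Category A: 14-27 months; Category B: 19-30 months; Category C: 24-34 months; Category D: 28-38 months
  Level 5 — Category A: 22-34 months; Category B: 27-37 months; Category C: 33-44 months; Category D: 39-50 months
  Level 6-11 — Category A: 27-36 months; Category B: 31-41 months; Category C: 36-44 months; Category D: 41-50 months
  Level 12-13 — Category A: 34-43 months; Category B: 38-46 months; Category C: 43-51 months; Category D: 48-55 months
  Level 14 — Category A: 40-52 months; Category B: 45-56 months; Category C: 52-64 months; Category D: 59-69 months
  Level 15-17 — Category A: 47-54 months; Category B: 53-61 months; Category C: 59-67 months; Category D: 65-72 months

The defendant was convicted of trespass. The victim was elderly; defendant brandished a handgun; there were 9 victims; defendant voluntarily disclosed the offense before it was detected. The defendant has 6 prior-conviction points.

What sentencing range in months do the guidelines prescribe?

Base offense level for trespass: 4.
R2 does not apply.
R3 applies (level before this adjustment is 4 < 5, so +1): 4 + 1 = 5.
R5 applies: 5 + 3 = 8.
R6 applies: 8 − 1 = 7.
R7 applies (level before this adjustment is 7 < 12, so +1): 7 + 1 = 8.
Final offense level: 8.
Criminal history: 6 prior points → Category B (3-6).
Level 8 falls in the 6-11 band.
Grid: Level 6-11 × Category B = 31-41 months.

31-41 months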